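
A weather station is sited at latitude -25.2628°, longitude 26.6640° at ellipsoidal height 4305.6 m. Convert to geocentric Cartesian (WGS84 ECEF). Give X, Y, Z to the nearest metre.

X 5161336 m, Y 2591819 m, Z -2707268 m

WGS84: a = 6378137 m, e² = 0.006694380; N(φ) = a/√(1−e²sin²φ) = 6382028.893 m.
X = (N+h)·cosφ·cosλ = 5161335.585 m; Y = (N+h)·cosφ·sinλ = 2591819.355 m; Z = (N(1−e²)+h)·sinφ = -2707267.756 m.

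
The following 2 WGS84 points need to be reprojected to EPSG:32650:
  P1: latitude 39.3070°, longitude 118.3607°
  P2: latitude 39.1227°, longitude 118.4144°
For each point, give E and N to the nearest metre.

UTM zone 50N: λ₀ = 117°, k₀ = 0.9996.
P1 (39.3070°, 118.3607°) → (617316.740, 4351728.164) m.
P2 (39.1227°, 118.4144°) → (622266.121, 4331345.219) m.

P1: E 617317 m, N 4351728 m; P2: E 622266 m, N 4331345 m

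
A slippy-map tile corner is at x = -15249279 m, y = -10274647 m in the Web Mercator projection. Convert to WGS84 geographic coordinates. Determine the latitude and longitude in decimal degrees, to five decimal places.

R = 6378137 m. λ = x/R = -136.98660398°.
φ = 2·arctan(exp(y/R)) − 90° = 2·arctan(0.19970) − 90° = -67.41269921°.

lat -67.41270°, lon -136.98660°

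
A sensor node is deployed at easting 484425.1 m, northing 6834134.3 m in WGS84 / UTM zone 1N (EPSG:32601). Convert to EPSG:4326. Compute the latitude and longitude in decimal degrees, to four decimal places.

Zone 1N: λ₀ = -177°, k₀ = 0.9996, false easting 500000 m.
Meridian distance M = (N − FN)/k₀ = 6836869.0 m.
Inverse transverse Mercator on WGS84 gives φ = 61.64020020°, λ = -177.29390050°.

lat 61.6402°, lon -177.2939°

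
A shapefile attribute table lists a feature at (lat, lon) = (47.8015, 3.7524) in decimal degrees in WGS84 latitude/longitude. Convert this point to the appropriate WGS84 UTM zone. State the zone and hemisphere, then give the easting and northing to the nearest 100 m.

Zone 31N: E 556300 m, N 5294500 m

Longitude 3.7524° lies in the 6° band [0°, 6°), giving zone 31; latitude is north of the equator, so 31N.
Zone 31 central meridian λ₀ = 6×31 − 183 = 3°; Δλ = +0.7524°.
Transverse Mercator on WGS84 with k₀ = 0.9996 gives E = 556340.466 m, N = 5294512.215 m.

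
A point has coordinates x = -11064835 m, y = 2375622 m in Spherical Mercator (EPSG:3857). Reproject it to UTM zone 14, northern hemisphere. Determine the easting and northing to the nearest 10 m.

Web Mercator inverse (R = 6378137 m) → φ = 20.86360204°, λ = -99.39710397°.
UTM 14N forward: E = 458691.830 m, N = 2307103.205 m.

E 458690 m, N 2307100 m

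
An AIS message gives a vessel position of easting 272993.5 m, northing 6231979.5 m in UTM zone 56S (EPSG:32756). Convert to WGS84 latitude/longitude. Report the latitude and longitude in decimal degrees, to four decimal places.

Zone 56S: λ₀ = 153°, k₀ = 0.9996, false easting 500000 m, false northing 10000000 m.
Meridian distance M = (N − FN)/k₀ = -3769528.3 m.
Inverse transverse Mercator on WGS84 gives φ = -34.02830010°, λ = 150.54130038°.

lat -34.0283°, lon 150.5413°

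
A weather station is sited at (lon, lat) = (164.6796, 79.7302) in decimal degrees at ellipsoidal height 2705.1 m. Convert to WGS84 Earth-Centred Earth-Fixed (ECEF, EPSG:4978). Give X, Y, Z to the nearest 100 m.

X -1100700 m, Y 301600 m, Z 6256900 m

WGS84: a = 6378137 m, e² = 0.006694380; N(φ) = a/√(1−e²sin²φ) = 6398908.291 m.
X = (N+h)·cosφ·cosλ = -1100744.640 m; Y = (N+h)·cosφ·sinλ = 301550.947 m; Z = (N(1−e²)+h)·sinφ = 6256903.635 m.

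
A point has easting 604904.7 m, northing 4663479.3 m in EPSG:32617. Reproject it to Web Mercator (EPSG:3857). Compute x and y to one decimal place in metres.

x -8875614.3 m, y 5178431.6 m

Unproject from UTM 17N (λ₀ = -81°) → φ = 42.11640017°, λ = -79.73099989°.
Web Mercator (R = 6378137 m): x = -8875614.309 m, y = 5178431.603 m.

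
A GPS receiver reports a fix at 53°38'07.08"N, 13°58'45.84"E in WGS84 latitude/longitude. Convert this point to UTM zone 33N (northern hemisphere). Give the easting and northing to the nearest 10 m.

Zone 33 central meridian λ₀ = 6×33 − 183 = 15°; Δλ = -1.0206°.
Transverse Mercator on WGS84 with k₀ = 0.9996 gives E = 432517.821 m, N = 5943430.207 m.

E 432520 m, N 5943430 m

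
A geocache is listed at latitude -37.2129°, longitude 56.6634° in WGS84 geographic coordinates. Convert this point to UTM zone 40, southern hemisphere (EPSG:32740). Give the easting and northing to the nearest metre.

E 470134 m, N 5881456 m

Zone 40 central meridian λ₀ = 6×40 − 183 = 57°; Δλ = -0.3366°.
Transverse Mercator on WGS84 with k₀ = 0.9996 gives E = 470134.317 m, N = 5881456.460 m.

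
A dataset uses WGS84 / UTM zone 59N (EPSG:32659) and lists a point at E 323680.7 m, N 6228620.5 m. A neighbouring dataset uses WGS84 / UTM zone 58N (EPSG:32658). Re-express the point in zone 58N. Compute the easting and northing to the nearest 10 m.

UTM 59N → geographic: φ = 56.16990038°, λ = 168.16000048°.
UTM 58N (λ₀ = 165°) forward: E = 696179.053 m, N = 6229485.092 m.

E 696180 m, N 6229490 m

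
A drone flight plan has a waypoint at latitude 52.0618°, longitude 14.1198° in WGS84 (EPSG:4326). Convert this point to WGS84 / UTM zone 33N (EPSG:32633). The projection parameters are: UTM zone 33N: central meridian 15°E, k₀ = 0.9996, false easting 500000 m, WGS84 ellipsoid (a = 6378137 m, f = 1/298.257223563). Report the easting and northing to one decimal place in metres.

Zone 33 central meridian λ₀ = 6×33 − 183 = 15°; Δλ = -0.8802°.
Transverse Mercator on WGS84 with k₀ = 0.9996 gives E = 439657.612 m, N = 5768277.385 m.

E 439657.6 m, N 5768277.4 m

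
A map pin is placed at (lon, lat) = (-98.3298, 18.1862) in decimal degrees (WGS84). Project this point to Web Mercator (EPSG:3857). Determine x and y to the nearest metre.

Web Mercator is spherical with R = a = 6378137 m.
x = R·λ = 6378137 × -1.716178763 = -10946023.266 m.
y = R·ln tan(π/4 + φ/2) = 6378137 × 0.322877116 = 2059354.480 m.

x -10946023 m, y 2059354 m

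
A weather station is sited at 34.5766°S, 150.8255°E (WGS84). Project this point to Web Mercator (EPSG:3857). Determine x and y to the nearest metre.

x 16789818 m, y -4106491 m

Web Mercator is spherical with R = a = 6378137 m.
x = R·λ = 6378137 × 2.632401571 = 16789817.859 m.
y = R·ln tan(π/4 + φ/2) = 6378137 × -0.643838570 = -4106490.605 m.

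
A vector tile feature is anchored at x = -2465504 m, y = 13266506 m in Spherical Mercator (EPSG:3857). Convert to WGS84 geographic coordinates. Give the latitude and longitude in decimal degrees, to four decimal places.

lat 75.7578°, lon -22.1480°

R = 6378137 m. λ = x/R = -22.14799926°.
φ = 2·arctan(exp(y/R)) − 90° = 2·arctan(8.00445) − 90° = 75.75779953°.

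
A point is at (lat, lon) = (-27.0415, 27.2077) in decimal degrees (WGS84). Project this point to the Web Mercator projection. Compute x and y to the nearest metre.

x 3028747 m, y -3128658 m

Web Mercator is spherical with R = a = 6378137 m.
x = R·λ = 6378137 × 0.474863947 = 3028747.310 m.
y = R·ln tan(π/4 + φ/2) = 6378137 × -0.490528438 = -3128657.583 m.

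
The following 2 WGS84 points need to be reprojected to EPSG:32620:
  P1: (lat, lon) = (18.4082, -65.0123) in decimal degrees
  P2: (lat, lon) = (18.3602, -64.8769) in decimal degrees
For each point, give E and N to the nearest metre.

UTM zone 20N: λ₀ = -63°, k₀ = 0.9996.
P1 (18.4082°, -65.0123°) → (287432.946, 2036527.271) m.
P2 (18.3602°, -64.8769°) → (301685.135, 2031060.828) m.

P1: E 287433 m, N 2036527 m; P2: E 301685 m, N 2031061 m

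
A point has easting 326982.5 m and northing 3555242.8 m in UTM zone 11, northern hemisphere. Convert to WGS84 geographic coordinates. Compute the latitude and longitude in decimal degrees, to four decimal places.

Zone 11N: λ₀ = -117°, k₀ = 0.9996, false easting 500000 m.
Meridian distance M = (N − FN)/k₀ = 3556665.5 m.
Inverse transverse Mercator on WGS84 gives φ = 32.12030003°, λ = -118.83400023°.

lat 32.1203°, lon -118.8340°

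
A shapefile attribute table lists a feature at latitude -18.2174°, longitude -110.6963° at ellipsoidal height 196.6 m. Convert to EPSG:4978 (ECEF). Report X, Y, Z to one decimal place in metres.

X -2141909.3 m, Y -5669505.6 m, Z -1981316.3 m

WGS84: a = 6378137 m, e² = 0.006694380; N(φ) = a/√(1−e²sin²φ) = 6380224.519 m.
X = (N+h)·cosφ·cosλ = -2141909.271 m; Y = (N+h)·cosφ·sinλ = -5669505.637 m; Z = (N(1−e²)+h)·sinφ = -1981316.274 m.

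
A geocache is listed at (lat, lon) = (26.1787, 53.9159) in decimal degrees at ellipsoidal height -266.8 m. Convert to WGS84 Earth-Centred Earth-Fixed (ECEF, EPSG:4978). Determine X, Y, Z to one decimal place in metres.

X 3373265.0 m, Y 4628598.5 m, Z 2796725.1 m

WGS84: a = 6378137 m, e² = 0.006694380; N(φ) = a/√(1−e²sin²φ) = 6382296.252 m.
X = (N+h)·cosφ·cosλ = 3373264.996 m; Y = (N+h)·cosφ·sinλ = 4628598.510 m; Z = (N(1−e²)+h)·sinφ = 2796725.056 m.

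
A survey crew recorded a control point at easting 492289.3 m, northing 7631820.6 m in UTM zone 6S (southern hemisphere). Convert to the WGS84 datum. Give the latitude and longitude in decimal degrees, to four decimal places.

Zone 6S: λ₀ = -147°, k₀ = 0.9996, false easting 500000 m, false northing 10000000 m.
Meridian distance M = (N − FN)/k₀ = -2369127.1 m.
Inverse transverse Mercator on WGS84 gives φ = -21.41590010°, λ = -147.07440016°.

lat -21.4159°, lon -147.0744°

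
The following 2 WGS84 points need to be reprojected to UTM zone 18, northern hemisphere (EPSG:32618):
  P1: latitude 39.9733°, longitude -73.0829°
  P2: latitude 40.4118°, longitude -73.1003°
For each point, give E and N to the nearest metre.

P1: E 663712 m, N 4426554 m; P2: E 661184 m, N 4475197 m

UTM zone 18N: λ₀ = -75°, k₀ = 0.9996.
P1 (39.9733°, -73.0829°) → (663712.197, 4426553.687) m.
P2 (40.4118°, -73.1003°) → (661184.301, 4475197.236) m.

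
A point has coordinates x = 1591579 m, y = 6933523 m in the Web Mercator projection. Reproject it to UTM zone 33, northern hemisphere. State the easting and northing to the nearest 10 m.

E 452560 m, N 5842660 m

Web Mercator inverse (R = 6378137 m) → φ = 52.73169964°, λ = 14.29739742°.
UTM 33N forward: E = 452556.622 m, N = 5842656.503 m.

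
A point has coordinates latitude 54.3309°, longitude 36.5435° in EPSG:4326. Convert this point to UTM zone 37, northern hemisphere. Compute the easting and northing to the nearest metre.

Zone 37 central meridian λ₀ = 6×37 − 183 = 39°; Δλ = -2.4565°.
Transverse Mercator on WGS84 with k₀ = 0.9996 gives E = 340272.885 m, N = 6023121.201 m.

E 340273 m, N 6023121 m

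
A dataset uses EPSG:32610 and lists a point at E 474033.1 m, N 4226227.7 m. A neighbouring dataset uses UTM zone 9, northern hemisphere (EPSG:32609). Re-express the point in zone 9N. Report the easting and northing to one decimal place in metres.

UTM 10N → geographic: φ = 38.18360022°, λ = -123.29650000°.
UTM 9N (λ₀ = -129°) forward: E = 999696.682 m, N = 4241589.749 m.

E 999696.7 m, N 4241589.7 m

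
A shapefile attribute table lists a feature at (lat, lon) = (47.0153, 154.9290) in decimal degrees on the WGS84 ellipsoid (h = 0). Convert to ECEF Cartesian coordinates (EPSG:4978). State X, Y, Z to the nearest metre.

X -3945994 m, Y 1846004 m, Z 4642925 m

WGS84: a = 6378137 m, e² = 0.006694380; N(φ) = a/√(1−e²sin²φ) = 6389592.503 m.
X = (N+h)·cosφ·cosλ = -3945994.235 m; Y = (N+h)·cosφ·sinλ = 1846003.843 m; Z = (N(1−e²)+h)·sinφ = 4642924.645 m.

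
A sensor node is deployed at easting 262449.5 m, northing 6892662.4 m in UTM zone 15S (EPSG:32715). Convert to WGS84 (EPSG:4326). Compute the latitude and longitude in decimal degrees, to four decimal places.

Zone 15S: λ₀ = -93°, k₀ = 0.9996, false easting 500000 m, false northing 10000000 m.
Meridian distance M = (N − FN)/k₀ = -3108581.0 m.
Inverse transverse Mercator on WGS84 gives φ = -28.07019979°, λ = -95.41719952°.

lat -28.0702°, lon -95.4172°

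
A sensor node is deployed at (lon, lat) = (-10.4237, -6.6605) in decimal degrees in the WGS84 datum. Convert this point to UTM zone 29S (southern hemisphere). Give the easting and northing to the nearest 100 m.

Zone 29 central meridian λ₀ = 6×29 − 183 = -9°; Δλ = -1.4237°.
Transverse Mercator on WGS84 with k₀ = 0.9996 gives E = 342624.099 m, N = 9263554.598 m.

E 342600 m, N 9263600 m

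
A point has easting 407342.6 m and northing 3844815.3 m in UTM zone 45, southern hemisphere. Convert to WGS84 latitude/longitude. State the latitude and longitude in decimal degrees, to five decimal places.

Zone 45S: λ₀ = 87°, k₀ = 0.9996, false easting 500000 m, false northing 10000000 m.
Meridian distance M = (N − FN)/k₀ = -6157647.8 m.
Inverse transverse Mercator on WGS84 gives φ = -55.53390006°, λ = 85.53190071°.

lat -55.53390°, lon 85.53190°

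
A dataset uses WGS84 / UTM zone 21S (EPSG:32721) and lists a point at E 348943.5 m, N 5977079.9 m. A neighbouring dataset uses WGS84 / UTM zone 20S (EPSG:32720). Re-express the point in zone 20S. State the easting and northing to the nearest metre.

UTM 21S → geographic: φ = -36.33950037°, λ = -58.68320050°.
UTM 20S (λ₀ = -63°) forward: E = 887498.414 m, N = 5969735.394 m.

E 887498 m, N 5969735 m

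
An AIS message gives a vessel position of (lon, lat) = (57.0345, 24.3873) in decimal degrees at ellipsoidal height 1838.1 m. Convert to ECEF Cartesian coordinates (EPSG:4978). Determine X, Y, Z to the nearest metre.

X 3163617 m, Y 4877971 m, Z 2618172 m

WGS84: a = 6378137 m, e² = 0.006694380; N(φ) = a/√(1−e²sin²φ) = 6381779.850 m.
X = (N+h)·cosφ·cosλ = 3163617.013 m; Y = (N+h)·cosφ·sinλ = 4877970.848 m; Z = (N(1−e²)+h)·sinφ = 2618172.149 m.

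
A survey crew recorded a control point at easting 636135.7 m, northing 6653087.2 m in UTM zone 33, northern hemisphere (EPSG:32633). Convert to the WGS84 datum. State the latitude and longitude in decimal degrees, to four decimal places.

Zone 33N: λ₀ = 15°, k₀ = 0.9996, false easting 500000 m.
Meridian distance M = (N − FN)/k₀ = 6655749.5 m.
Inverse transverse Mercator on WGS84 gives φ = 59.99249990°, λ = 17.44050047°.

lat 59.9925°, lon 17.4405°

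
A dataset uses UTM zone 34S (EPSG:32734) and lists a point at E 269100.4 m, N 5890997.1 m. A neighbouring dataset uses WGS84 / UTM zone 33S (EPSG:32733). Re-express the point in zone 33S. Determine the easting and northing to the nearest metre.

UTM 34S → geographic: φ = -37.09889994°, λ = 18.40180007°.
UTM 33S (λ₀ = 15°) forward: E = 802335.104 m, N = 5888738.817 m.

E 802335 m, N 5888739 m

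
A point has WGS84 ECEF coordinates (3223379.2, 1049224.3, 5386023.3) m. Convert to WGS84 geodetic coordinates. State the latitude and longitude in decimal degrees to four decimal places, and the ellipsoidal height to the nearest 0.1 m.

lat 57.9878°, lon 18.0303°, h 1186.1 m

λ = atan2(Y, X) = 18.03029980°; p = √(X²+Y²) = 3389844.4 m.
Bowring's method on WGS84 (a = 6378137 m, b = 6356752.314 m) gives φ = 57.98780030°, h = 1186.104 m.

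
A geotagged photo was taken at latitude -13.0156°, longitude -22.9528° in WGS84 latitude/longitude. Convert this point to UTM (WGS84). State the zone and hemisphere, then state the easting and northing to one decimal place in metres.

Zone 27S: E 288211.8 m, N 8560326.1 m

Longitude -22.9528° lies in the 6° band [-24°, -18°), giving zone 27; latitude is south of the equator, so 27S.
Zone 27 central meridian λ₀ = 6×27 − 183 = -21°; Δλ = -1.9528°.
Transverse Mercator on WGS84 with k₀ = 0.9996 gives E = 288211.847 m, N = 8560326.057 m.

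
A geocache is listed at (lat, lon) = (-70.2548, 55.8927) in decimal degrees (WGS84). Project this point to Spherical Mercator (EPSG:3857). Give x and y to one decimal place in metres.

Web Mercator is spherical with R = a = 6378137 m.
x = R·λ = 6378137 × 0.975511643 = 6221946.903 m.
y = R·ln tan(π/4 + φ/2) = 6378137 × -1.748497741 = -11152158.134 m.

x 6221946.9 m, y -11152158.1 m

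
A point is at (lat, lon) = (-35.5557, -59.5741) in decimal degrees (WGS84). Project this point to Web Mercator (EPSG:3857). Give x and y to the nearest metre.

Web Mercator is spherical with R = a = 6378137 m.
x = R·λ = 6378137 × -1.039764194 = -6631758.476 m.
y = R·ln tan(π/4 + φ/2) = 6378137 × -0.664717196 = -4239657.341 m.

x -6631758 m, y -4239657 m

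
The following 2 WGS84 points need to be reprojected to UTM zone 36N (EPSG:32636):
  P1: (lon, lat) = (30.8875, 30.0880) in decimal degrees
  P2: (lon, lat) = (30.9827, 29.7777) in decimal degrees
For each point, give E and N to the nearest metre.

UTM zone 36N: λ₀ = 33°, k₀ = 0.9996.
P1 (30.0880°, 30.8875°) → (296411.156, 3330418.643) m.
P2 (29.7777°, 30.9827°) → (304983.343, 3295858.588) m.

P1: E 296411 m, N 3330419 m; P2: E 304983 m, N 3295859 m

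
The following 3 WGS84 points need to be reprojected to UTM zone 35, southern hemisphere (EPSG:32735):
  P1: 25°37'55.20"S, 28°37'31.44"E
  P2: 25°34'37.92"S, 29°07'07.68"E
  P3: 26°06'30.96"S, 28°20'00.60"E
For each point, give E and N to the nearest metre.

UTM zone 35S: λ₀ = 27°, k₀ = 0.9996.
P1 (-25.6320°, 28.6254°) → (663183.492, 7164067.333) m.
P2 (-25.5772°, 29.1188°) → (712828.468, 7169437.777) m.
P3 (-26.1086°, 28.3335°) → (633338.053, 7111606.384) m.

P1: E 663183 m, N 7164067 m; P2: E 712828 m, N 7169438 m; P3: E 633338 m, N 7111606 m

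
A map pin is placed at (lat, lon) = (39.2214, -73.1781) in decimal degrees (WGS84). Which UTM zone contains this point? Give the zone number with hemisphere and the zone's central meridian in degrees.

UTM zone = ⌊(λ + 180)/6⌋ + 1; -73.1781° ∈ [-78°, -72°) → zone 18.
Hemisphere: N (φ ≥ 0).
Central meridian λ₀ = 6×18 − 183 = -75°.

Zone 18N, central meridian -75°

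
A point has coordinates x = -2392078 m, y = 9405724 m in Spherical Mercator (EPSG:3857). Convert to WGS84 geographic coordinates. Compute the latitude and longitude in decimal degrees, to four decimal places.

lat 64.2195°, lon -21.4884°

R = 6378137 m. λ = x/R = -21.48840228°.
φ = 2·arctan(exp(y/R)) − 90° = 2·arctan(4.36965) − 90° = 64.21950014°.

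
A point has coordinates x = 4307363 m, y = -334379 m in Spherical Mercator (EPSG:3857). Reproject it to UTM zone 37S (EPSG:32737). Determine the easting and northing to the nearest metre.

Web Mercator inverse (R = 6378137 m) → φ = -3.00240265°, λ = 38.69370017°.
UTM 37S forward: E = 465962.808 m, N = 9668136.483 m.

E 465963 m, N 9668136 m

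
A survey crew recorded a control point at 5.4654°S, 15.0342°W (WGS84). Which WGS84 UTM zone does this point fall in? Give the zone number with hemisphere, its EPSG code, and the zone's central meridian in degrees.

Zone 28S (EPSG:32728), central meridian -15°

UTM zone = ⌊(λ + 180)/6⌋ + 1; -15.0342° ∈ [-18°, -12°) → zone 28.
Hemisphere: S (φ < 0).
Central meridian λ₀ = 6×28 − 183 = -15°.
EPSG code: 32728.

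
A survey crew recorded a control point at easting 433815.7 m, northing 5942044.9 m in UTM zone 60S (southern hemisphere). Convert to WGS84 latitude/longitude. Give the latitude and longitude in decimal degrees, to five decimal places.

lat -36.66490°, lon 176.25940°

Zone 60S: λ₀ = 177°, k₀ = 0.9996, false easting 500000 m, false northing 10000000 m.
Meridian distance M = (N − FN)/k₀ = -4059578.9 m.
Inverse transverse Mercator on WGS84 gives φ = -36.66489983°, λ = 176.25939946°.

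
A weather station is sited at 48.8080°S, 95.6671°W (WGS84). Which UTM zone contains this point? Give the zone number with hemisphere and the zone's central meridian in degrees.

Zone 15S, central meridian -93°

UTM zone = ⌊(λ + 180)/6⌋ + 1; -95.6671° ∈ [-96°, -90°) → zone 15.
Hemisphere: S (φ < 0).
Central meridian λ₀ = 6×15 − 183 = -93°.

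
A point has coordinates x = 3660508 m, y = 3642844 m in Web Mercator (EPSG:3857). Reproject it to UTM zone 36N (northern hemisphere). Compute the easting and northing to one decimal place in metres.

E 488830.3 m, N 3438218.9 m

Web Mercator inverse (R = 6378137 m) → φ = 31.07769935°, λ = 32.88290284°.
UTM 36N forward: E = 488830.266 m, N = 3438218.917 m.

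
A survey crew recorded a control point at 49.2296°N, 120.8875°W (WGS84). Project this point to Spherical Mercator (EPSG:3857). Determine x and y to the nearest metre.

x -13457135 m, y 6313910 m

Web Mercator is spherical with R = a = 6378137 m.
x = R·λ = 6378137 × -2.109884900 = -13457134.943 m.
y = R·ln tan(π/4 + φ/2) = 6378137 × 0.989930114 = 6313909.888 m.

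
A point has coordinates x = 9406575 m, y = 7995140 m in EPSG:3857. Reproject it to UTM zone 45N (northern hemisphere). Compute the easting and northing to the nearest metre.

E 352834 m, N 6446155 m

Web Mercator inverse (R = 6378137 m) → φ = 58.13219976°, λ = 84.50070094°.
UTM 45N forward: E = 352833.917 m, N = 6446155.149 m.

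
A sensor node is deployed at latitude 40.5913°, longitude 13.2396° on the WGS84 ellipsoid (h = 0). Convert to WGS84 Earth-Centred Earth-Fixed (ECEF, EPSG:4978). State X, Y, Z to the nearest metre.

WGS84: a = 6378137 m, e² = 0.006694380; N(φ) = a/√(1−e²sin²φ) = 6387194.437 m.
X = (N+h)·cosφ·cosλ = 4721329.171 m; Y = (N+h)·cosφ·sinλ = 1110820.982 m; Z = (N(1−e²)+h)·sinφ = 4128063.956 m.

X 4721329 m, Y 1110821 m, Z 4128064 m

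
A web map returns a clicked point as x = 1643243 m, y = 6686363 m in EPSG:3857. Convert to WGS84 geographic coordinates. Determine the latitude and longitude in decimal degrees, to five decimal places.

R = 6378137 m. λ = x/R = 14.76150302°.
φ = 2·arctan(exp(y/R)) − 90° = 2·arctan(2.85287) − 90° = 51.36639802°.

lat 51.36640°, lon 14.76150°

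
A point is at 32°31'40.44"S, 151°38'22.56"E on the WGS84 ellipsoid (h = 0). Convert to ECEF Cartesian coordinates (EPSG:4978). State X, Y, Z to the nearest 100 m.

X -4736700 m, Y 2556900 m, Z -3409900 m

WGS84: a = 6378137 m, e² = 0.006694380; N(φ) = a/√(1−e²sin²φ) = 6384318.613 m.
X = (N+h)·cosφ·cosλ = -4736748.337 m; Y = (N+h)·cosφ·sinλ = 2556920.935 m; Z = (N(1−e²)+h)·sinφ = -3409932.212 m.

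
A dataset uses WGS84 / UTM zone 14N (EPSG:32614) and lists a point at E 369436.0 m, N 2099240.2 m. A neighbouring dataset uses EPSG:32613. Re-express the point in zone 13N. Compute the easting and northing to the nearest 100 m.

E 1001500 m, N 2105600 m

UTM 14N → geographic: φ = 18.98150022°, λ = -100.24030042°.
UTM 13N (λ₀ = -105°) forward: E = 1001471.094 m, N = 2105566.498 m.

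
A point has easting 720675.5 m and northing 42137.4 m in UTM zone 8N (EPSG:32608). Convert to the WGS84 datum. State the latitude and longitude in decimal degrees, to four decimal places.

lat 0.3810°, lon -133.0172°

Zone 8N: λ₀ = -135°, k₀ = 0.9996, false easting 500000 m.
Meridian distance M = (N − FN)/k₀ = 42154.3 m.
Inverse transverse Mercator on WGS84 gives φ = 0.38100043°, λ = -133.01719996°.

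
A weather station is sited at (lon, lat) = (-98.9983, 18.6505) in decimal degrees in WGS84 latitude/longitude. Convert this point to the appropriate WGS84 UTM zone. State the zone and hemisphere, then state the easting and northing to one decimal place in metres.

Zone 14N: E 500179.3 m, N 2062156.8 m

Longitude -98.9983° lies in the 6° band [-102°, -96°), giving zone 14; latitude is north of the equator, so 14N.
Zone 14 central meridian λ₀ = 6×14 − 183 = -99°; Δλ = +0.0017°.
Transverse Mercator on WGS84 with k₀ = 0.9996 gives E = 500179.295 m, N = 2062156.775 m.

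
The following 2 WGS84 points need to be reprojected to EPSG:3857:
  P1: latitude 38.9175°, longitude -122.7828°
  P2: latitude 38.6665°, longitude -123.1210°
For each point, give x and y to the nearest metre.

P1: x -13668119 m, y 4709861 m; P2: x -13705767 m, y 4674013 m

Web Mercator: x = R·λ, y = R·ln tan(π/4+φ/2), R = 6378137 m.
P1 (38.9175°, -122.7828°) → (-13668118.774, 4709861.036) m.
P2 (38.6665°, -123.1210°) → (-13705767.026, 4674012.522) m.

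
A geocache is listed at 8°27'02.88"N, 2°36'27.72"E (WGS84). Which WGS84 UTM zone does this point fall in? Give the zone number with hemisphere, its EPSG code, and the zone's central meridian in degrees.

UTM zone = ⌊(λ + 180)/6⌋ + 1; 2.6077° ∈ [0°, 6°) → zone 31.
Hemisphere: N (φ ≥ 0).
Central meridian λ₀ = 6×31 − 183 = 3°.
EPSG code: 32631.

Zone 31N (EPSG:32631), central meridian 3°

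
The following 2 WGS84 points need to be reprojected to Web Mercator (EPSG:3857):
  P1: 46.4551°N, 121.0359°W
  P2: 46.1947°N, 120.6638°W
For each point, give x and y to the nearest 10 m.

Web Mercator: x = R·λ, y = R·ln tan(π/4+φ/2), R = 6378137 m.
P1 (46.4551°, -121.0359°) → (-13473654.756, 5853581.677) m.
P2 (46.1947°, -120.6638°) → (-13432232.773, 5811605.117) m.

P1: x -13473650 m, y 5853580 m; P2: x -13432230 m, y 5811610 m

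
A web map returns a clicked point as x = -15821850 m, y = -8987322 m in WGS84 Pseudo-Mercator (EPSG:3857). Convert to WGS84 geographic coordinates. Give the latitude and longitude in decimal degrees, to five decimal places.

lat -62.53580°, lon -142.13010°

R = 6378137 m. λ = x/R = -142.13009678°.
φ = 2·arctan(exp(y/R)) − 90° = 2·arctan(0.24437) − 90° = -62.53579894°.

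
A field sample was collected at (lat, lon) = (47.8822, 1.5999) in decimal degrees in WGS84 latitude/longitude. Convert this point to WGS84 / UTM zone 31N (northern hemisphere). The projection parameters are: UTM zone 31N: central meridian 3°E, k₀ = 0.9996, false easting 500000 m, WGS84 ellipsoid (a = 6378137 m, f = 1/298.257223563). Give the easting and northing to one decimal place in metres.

Zone 31 central meridian λ₀ = 6×31 − 183 = 3°; Δλ = -1.4001°.
Transverse Mercator on WGS84 with k₀ = 0.9996 gives E = 395322.326 m, N = 5304156.168 m.

E 395322.3 m, N 5304156.2 m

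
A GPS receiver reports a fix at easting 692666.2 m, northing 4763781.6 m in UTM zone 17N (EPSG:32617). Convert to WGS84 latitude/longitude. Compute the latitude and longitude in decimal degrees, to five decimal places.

Zone 17N: λ₀ = -81°, k₀ = 0.9996, false easting 500000 m.
Meridian distance M = (N − FN)/k₀ = 4765687.9 m.
Inverse transverse Mercator on WGS84 gives φ = 43.00229991°, λ = -78.63619945°.

lat 43.00230°, lon -78.63620°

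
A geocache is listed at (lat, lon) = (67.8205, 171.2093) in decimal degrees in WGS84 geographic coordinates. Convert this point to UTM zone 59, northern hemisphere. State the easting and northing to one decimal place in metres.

Zone 59 central meridian λ₀ = 6×59 − 183 = 171°; Δλ = +0.2093°.
Transverse Mercator on WGS84 with k₀ = 0.9996 gives E = 508817.469 m, N = 7522866.779 m.

E 508817.5 m, N 7522866.8 m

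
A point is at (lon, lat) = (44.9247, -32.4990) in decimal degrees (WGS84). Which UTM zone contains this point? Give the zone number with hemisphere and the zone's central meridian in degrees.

UTM zone = ⌊(λ + 180)/6⌋ + 1; 44.9247° ∈ [42°, 48°) → zone 38.
Hemisphere: S (φ < 0).
Central meridian λ₀ = 6×38 − 183 = 45°.

Zone 38S, central meridian 45°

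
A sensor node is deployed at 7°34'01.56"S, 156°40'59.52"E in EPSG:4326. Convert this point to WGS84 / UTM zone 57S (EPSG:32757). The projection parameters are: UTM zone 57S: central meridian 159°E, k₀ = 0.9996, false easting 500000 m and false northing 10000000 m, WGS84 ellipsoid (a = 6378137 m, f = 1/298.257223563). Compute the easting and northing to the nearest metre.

Zone 57 central meridian λ₀ = 6×57 − 183 = 159°; Δλ = -2.3168°.
Transverse Mercator on WGS84 with k₀ = 0.9996 gives E = 244360.735 m, N = 9162878.519 m.

E 244361 m, N 9162879 m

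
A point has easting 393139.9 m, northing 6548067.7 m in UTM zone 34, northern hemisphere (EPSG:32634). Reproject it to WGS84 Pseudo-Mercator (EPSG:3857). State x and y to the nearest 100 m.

x 2130300 m, y 8193100 m

Unproject from UTM 34N (λ₀ = 21°) → φ = 59.05859994°, λ = 19.13669943°.
Web Mercator (R = 6378137 m): x = 2130287.636 m, y = 8193063.375 m.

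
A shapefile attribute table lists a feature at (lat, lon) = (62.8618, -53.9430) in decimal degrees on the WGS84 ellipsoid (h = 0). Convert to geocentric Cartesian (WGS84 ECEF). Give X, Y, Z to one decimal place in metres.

X 1716949.1 m, Y -2358240.5 m, Z 5652968.4 m

WGS84: a = 6378137 m, e² = 0.006694380; N(φ) = a/√(1−e²sin²φ) = 6395111.474 m.
X = (N+h)·cosφ·cosλ = 1716949.081 m; Y = (N+h)·cosφ·sinλ = -2358240.502 m; Z = (N(1−e²)+h)·sinφ = 5652968.377 m.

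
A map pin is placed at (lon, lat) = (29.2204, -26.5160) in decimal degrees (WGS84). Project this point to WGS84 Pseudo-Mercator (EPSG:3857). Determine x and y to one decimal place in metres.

x 3252800.0 m, y -3063131.4 m

Web Mercator is spherical with R = a = 6378137 m.
x = R·λ = 6378137 × 0.509992189 = 3252800.049 m.
y = R·ln tan(π/4 + φ/2) = 6378137 × -0.480254876 = -3063131.393 m.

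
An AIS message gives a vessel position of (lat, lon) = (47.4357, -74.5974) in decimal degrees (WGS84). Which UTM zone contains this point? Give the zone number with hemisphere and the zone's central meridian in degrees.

Zone 18N, central meridian -75°

UTM zone = ⌊(λ + 180)/6⌋ + 1; -74.5974° ∈ [-78°, -72°) → zone 18.
Hemisphere: N (φ ≥ 0).
Central meridian λ₀ = 6×18 − 183 = -75°.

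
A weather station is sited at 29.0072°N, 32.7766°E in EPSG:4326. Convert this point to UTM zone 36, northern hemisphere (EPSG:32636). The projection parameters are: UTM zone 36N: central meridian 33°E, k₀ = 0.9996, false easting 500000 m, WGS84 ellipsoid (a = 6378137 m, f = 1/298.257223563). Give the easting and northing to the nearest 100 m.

E 478200 m, N 3208800 m

Zone 36 central meridian λ₀ = 6×36 − 183 = 33°; Δλ = -0.2234°.
Transverse Mercator on WGS84 with k₀ = 0.9996 gives E = 478242.334 m, N = 3208803.884 m.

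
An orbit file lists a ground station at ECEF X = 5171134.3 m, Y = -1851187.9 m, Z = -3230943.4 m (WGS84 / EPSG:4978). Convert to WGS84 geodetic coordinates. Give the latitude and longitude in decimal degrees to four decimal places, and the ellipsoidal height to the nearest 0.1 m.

lat -30.6345°, lon -19.6966°, h -294.2 m

λ = atan2(Y, X) = -19.69659957°; p = √(X²+Y²) = 5492497.3 m.
Bowring's method on WGS84 (a = 6378137 m, b = 6356752.314 m) gives φ = -30.63449957°, h = -294.208 m.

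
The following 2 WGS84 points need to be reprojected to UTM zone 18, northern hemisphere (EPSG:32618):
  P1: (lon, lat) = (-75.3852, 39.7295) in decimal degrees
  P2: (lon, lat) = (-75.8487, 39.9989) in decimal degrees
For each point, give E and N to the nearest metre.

UTM zone 18N: λ₀ = -75°, k₀ = 0.9996.
P1 (39.7295°, -75.3852°) → (466990.023, 4397805.991) m.
P2 (39.9989°, -75.8487°) → (427553.594, 4427980.030) m.

P1: E 466990 m, N 4397806 m; P2: E 427554 m, N 4427980 m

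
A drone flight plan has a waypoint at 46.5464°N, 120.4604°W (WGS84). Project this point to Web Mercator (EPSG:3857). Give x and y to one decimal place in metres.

Web Mercator is spherical with R = a = 6378137 m.
x = R·λ = 6378137 × -2.102430598 = -13409590.389 m.
y = R·ln tan(π/4 + φ/2) = 6378137 × 0.920072234 = 5868346.761 m.

x -13409590.4 m, y 5868346.8 m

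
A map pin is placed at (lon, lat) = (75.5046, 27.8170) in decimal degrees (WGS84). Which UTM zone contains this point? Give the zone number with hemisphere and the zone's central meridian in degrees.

Zone 43N, central meridian 75°

UTM zone = ⌊(λ + 180)/6⌋ + 1; 75.5046° ∈ [72°, 78°) → zone 43.
Hemisphere: N (φ ≥ 0).
Central meridian λ₀ = 6×43 − 183 = 75°.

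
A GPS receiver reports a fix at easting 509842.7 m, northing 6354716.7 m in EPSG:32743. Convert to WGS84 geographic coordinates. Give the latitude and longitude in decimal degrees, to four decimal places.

Zone 43S: λ₀ = 75°, k₀ = 0.9996, false easting 500000 m, false northing 10000000 m.
Meridian distance M = (N − FN)/k₀ = -3646742.0 m.
Inverse transverse Mercator on WGS84 gives φ = -32.94580025°, λ = 75.10530001°.

lat -32.9458°, lon 75.1053°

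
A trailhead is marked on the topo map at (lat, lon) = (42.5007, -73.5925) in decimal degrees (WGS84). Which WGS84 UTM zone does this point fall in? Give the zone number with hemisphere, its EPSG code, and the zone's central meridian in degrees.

Zone 18N (EPSG:32618), central meridian -75°

UTM zone = ⌊(λ + 180)/6⌋ + 1; -73.5925° ∈ [-78°, -72°) → zone 18.
Hemisphere: N (φ ≥ 0).
Central meridian λ₀ = 6×18 − 183 = -75°.
EPSG code: 32618.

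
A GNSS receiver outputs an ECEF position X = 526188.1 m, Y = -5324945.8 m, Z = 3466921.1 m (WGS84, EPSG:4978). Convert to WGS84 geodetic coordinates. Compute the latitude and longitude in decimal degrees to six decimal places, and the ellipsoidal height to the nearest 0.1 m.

λ = atan2(Y, X) = -84.35659983°; p = √(X²+Y²) = 5350880.5 m.
Bowring's method on WGS84 (a = 6378137 m, b = 6356752.314 m) gives φ = 33.11559991°, h = 4058.346 m.

lat 33.115600°, lon -84.356600°, h 4058.3 m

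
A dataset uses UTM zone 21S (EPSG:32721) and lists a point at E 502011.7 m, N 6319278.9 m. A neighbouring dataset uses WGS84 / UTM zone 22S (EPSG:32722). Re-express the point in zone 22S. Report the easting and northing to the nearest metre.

E -57204 m, N 6303298 m

UTM 21S → geographic: φ = -33.26549968°, λ = -56.97840018°.
UTM 22S (λ₀ = -51°) forward: E = -57203.562 m, N = 6303298.484 m.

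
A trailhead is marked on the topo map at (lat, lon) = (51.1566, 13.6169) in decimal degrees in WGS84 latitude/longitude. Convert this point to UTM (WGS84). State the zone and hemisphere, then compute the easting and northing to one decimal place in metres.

Longitude 13.6169° lies in the 6° band [12°, 18°), giving zone 33; latitude is north of the equator, so 33N.
Zone 33 central meridian λ₀ = 6×33 − 183 = 15°; Δλ = -1.3831°.
Transverse Mercator on WGS84 with k₀ = 0.9996 gives E = 403277.485 m, N = 5668148.977 m.

Zone 33N: E 403277.5 m, N 5668149.0 m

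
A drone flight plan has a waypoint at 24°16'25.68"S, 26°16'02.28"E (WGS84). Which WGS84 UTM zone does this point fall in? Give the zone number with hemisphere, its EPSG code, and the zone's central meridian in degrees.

Zone 35S (EPSG:32735), central meridian 27°

UTM zone = ⌊(λ + 180)/6⌋ + 1; 26.2673° ∈ [24°, 30°) → zone 35.
Hemisphere: S (φ < 0).
Central meridian λ₀ = 6×35 − 183 = 27°.
EPSG code: 32735.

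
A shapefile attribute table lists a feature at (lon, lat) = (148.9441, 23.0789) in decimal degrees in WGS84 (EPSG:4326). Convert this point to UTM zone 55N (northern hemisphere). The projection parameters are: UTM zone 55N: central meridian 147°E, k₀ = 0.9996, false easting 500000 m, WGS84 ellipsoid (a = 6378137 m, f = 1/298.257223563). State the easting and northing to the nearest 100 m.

Zone 55 central meridian λ₀ = 6×55 − 183 = 147°; Δλ = +1.9441°.
Transverse Mercator on WGS84 with k₀ = 0.9996 gives E = 699145.004 m, N = 2553578.762 m.

E 699100 m, N 2553600 m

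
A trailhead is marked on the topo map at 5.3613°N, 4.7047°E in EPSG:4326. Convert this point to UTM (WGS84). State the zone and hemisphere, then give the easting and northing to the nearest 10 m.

Zone 31N: E 688890 m, N 592860 m

Longitude 4.7047° lies in the 6° band [0°, 6°), giving zone 31; latitude is north of the equator, so 31N.
Zone 31 central meridian λ₀ = 6×31 − 183 = 3°; Δλ = +1.7047°.
Transverse Mercator on WGS84 with k₀ = 0.9996 gives E = 688893.679 m, N = 592864.691 m.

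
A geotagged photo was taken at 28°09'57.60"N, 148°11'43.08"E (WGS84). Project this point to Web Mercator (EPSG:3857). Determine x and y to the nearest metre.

x 16497025 m, y 3269919 m

Web Mercator is spherical with R = a = 6378137 m.
x = R·λ = 6378137 × 2.586495921 = 16497025.334 m.
y = R·ln tan(π/4 + φ/2) = 6378137 × 0.512676156 = 3269918.758 m.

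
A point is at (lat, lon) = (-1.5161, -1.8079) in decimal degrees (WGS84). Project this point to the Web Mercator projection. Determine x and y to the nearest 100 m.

Web Mercator is spherical with R = a = 6378137 m.
x = R·λ = 6378137 × -0.031553808 = -201254.507 m.
y = R·ln tan(π/4 + φ/2) = 6378137 × -0.026464025 = -168791.179 m.

x -201300 m, y -168800 m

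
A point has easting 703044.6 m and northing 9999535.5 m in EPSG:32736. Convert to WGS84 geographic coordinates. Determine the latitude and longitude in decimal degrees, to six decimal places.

lat -0.004200°, lon 34.824400°

Zone 36S: λ₀ = 33°, k₀ = 0.9996, false easting 500000 m, false northing 10000000 m.
Meridian distance M = (N − FN)/k₀ = -464.7 m.
Inverse transverse Mercator on WGS84 gives φ = -0.00420033°, λ = 34.82440011°.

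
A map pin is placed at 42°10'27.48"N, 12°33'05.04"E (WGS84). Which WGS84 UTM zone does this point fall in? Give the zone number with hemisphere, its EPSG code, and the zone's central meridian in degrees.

UTM zone = ⌊(λ + 180)/6⌋ + 1; 12.5514° ∈ [12°, 18°) → zone 33.
Hemisphere: N (φ ≥ 0).
Central meridian λ₀ = 6×33 − 183 = 15°.
EPSG code: 32633.

Zone 33N (EPSG:32633), central meridian 15°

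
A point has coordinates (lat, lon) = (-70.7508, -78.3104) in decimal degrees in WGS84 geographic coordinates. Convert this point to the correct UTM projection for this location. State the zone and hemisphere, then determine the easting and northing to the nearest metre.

Longitude -78.3104° lies in the 6° band [-84°, -78°), giving zone 17; latitude is south of the equator, so 17S.
Zone 17 central meridian λ₀ = 6×17 − 183 = -81°; Δλ = +2.6896°.
Transverse Mercator on WGS84 with k₀ = 0.9996 gives E = 598934.808 m, N = 2148203.289 m.

Zone 17S: E 598935 m, N 2148203 m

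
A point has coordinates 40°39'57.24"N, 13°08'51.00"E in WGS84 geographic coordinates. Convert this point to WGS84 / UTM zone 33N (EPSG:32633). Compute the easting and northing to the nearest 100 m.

Zone 33 central meridian λ₀ = 6×33 − 183 = 15°; Δλ = -1.8525°.
Transverse Mercator on WGS84 with k₀ = 0.9996 gives E = 343413.700 m, N = 4503319.756 m.

E 343400 m, N 4503300 m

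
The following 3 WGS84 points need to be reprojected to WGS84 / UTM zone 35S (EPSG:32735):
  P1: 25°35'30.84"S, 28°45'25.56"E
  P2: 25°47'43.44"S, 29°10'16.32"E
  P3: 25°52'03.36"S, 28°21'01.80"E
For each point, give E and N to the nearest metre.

UTM zone 35S: λ₀ = 27°, k₀ = 0.9996.
P1 (-25.5919°, 28.7571°) → (676467.049, 7168340.318) m.
P2 (-25.7954°, 29.1712°) → (717696.240, 7145178.504) m.
P3 (-25.8676°, 28.3505°) → (635313.847, 7138282.640) m.

P1: E 676467 m, N 7168340 m; P2: E 717696 m, N 7145179 m; P3: E 635314 m, N 7138283 m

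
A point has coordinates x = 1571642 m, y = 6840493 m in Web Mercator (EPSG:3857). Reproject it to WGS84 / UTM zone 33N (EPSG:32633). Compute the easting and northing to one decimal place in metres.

E 439772.2 m, N 5786174.3 m

Web Mercator inverse (R = 6378137 m) → φ = 52.22269962°, λ = 14.11830030°.
UTM 33N forward: E = 439772.248 m, N = 5786174.259 m.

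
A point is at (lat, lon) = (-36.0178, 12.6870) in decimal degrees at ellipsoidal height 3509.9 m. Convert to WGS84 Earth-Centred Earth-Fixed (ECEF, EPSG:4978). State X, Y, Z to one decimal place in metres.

X 5041504.6 m, Y 1134950.2 m, Z -3731853.3 m

WGS84: a = 6378137 m, e² = 0.006694380; N(φ) = a/√(1−e²sin²φ) = 6385531.991 m.
X = (N+h)·cosφ·cosλ = 5041504.617 m; Y = (N+h)·cosφ·sinλ = 1134950.220 m; Z = (N(1−e²)+h)·sinφ = -3731853.313 m.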